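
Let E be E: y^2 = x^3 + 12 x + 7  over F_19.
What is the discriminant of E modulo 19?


4 a^3 + 27 b^2 = 4*12^3 + 27*7^2 = 6912 + 1323 = 8235
Delta = -16 * (8235) = -131760
Delta mod 19 = 5

Delta = 5 (mod 19)


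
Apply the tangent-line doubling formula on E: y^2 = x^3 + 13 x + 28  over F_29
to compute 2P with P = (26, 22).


Doubling: s = (3 x1^2 + a) / (2 y1)
s = (3*26^2 + 13) / (2*22) mod 29 = 22
x3 = s^2 - 2 x1 mod 29 = 22^2 - 2*26 = 26
y3 = s (x1 - x3) - y1 mod 29 = 22 * (26 - 26) - 22 = 7

2P = (26, 7)


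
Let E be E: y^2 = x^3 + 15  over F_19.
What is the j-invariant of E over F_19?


Delta = -16(4 a^3 + 27 b^2) mod 19 = 4
-1728 * (4 a)^3 = -1728 * (4*0)^3 mod 19 = 0
j = 0 * 4^(-1) mod 19 = 0

j = 0 (mod 19)


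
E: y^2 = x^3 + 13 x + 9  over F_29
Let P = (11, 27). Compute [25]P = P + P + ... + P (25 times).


k = 25 = 11001_2 (binary, LSB first: 10011)
Double-and-add from P = (11, 27):
  bit 0 = 1: acc = O + (11, 27) = (11, 27)
  bit 1 = 0: acc unchanged = (11, 27)
  bit 2 = 0: acc unchanged = (11, 27)
  bit 3 = 1: acc = (11, 27) + (28, 16) = (14, 21)
  bit 4 = 1: acc = (14, 21) + (24, 15) = (25, 3)

25P = (25, 3)


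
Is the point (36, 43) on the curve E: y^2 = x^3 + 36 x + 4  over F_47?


Check whether y^2 = x^3 + 36 x + 4 (mod 47) for (x, y) = (36, 43).
LHS: y^2 = 43^2 mod 47 = 16
RHS: x^3 + 36 x + 4 = 36^3 + 36*36 + 4 mod 47 = 16
LHS = RHS

Yes, on the curve


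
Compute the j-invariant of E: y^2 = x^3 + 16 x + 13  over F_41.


Delta = -16(4 a^3 + 27 b^2) mod 41 = 23
-1728 * (4 a)^3 = -1728 * (4*16)^3 mod 41 = 19
j = 19 * 23^(-1) mod 41 = 24

j = 24 (mod 41)


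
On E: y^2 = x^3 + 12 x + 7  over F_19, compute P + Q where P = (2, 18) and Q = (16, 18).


P != Q, so use the chord formula.
s = (y2 - y1) / (x2 - x1) = (0) / (14) mod 19 = 0
x3 = s^2 - x1 - x2 mod 19 = 0^2 - 2 - 16 = 1
y3 = s (x1 - x3) - y1 mod 19 = 0 * (2 - 1) - 18 = 1

P + Q = (1, 1)


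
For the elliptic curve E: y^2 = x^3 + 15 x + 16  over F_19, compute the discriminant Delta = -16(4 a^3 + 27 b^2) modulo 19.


4 a^3 + 27 b^2 = 4*15^3 + 27*16^2 = 13500 + 6912 = 20412
Delta = -16 * (20412) = -326592
Delta mod 19 = 18

Delta = 18 (mod 19)


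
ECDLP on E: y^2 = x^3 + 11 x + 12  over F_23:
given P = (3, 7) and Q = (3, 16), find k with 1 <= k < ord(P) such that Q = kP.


Enumerate multiples of P until we hit Q = (3, 16):
  1P = (3, 7)
  2P = (7, 15)
  3P = (17, 11)
  4P = (12, 20)
  5P = (1, 1)
  6P = (5, 10)
  7P = (0, 9)
  8P = (0, 14)
  9P = (5, 13)
  10P = (1, 22)
  11P = (12, 3)
  12P = (17, 12)
  13P = (7, 8)
  14P = (3, 16)
Match found at i = 14.

k = 14


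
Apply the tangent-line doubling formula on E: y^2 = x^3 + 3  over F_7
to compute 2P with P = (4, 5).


Doubling: s = (3 x1^2 + a) / (2 y1)
s = (3*4^2 + 0) / (2*5) mod 7 = 2
x3 = s^2 - 2 x1 mod 7 = 2^2 - 2*4 = 3
y3 = s (x1 - x3) - y1 mod 7 = 2 * (4 - 3) - 5 = 4

2P = (3, 4)


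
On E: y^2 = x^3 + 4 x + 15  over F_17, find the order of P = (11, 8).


Compute successive multiples of P until we hit O:
  1P = (11, 8)
  2P = (10, 16)
  3P = (9, 10)
  4P = (15, 13)
  5P = (0, 10)
  6P = (8, 10)
  7P = (6, 0)
  8P = (8, 7)
  ... (continuing to 14P)
  14P = O

ord(P) = 14


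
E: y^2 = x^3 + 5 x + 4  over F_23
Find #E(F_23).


For each x in F_23, count y with y^2 = x^3 + 5 x + 4 mod 23:
  x = 0: RHS = 4, y in [2, 21]  -> 2 point(s)
  x = 3: RHS = 0, y in [0]  -> 1 point(s)
  x = 5: RHS = 16, y in [4, 19]  -> 2 point(s)
  x = 8: RHS = 4, y in [2, 21]  -> 2 point(s)
  x = 13: RHS = 12, y in [9, 14]  -> 2 point(s)
  x = 14: RHS = 12, y in [9, 14]  -> 2 point(s)
  x = 15: RHS = 4, y in [2, 21]  -> 2 point(s)
  x = 19: RHS = 12, y in [9, 14]  -> 2 point(s)
  x = 20: RHS = 8, y in [10, 13]  -> 2 point(s)
  x = 21: RHS = 9, y in [3, 20]  -> 2 point(s)
Affine points: 19. Add the point at infinity: total = 20.

#E(F_23) = 20


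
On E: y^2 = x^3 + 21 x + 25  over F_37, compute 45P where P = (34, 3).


k = 45 = 101101_2 (binary, LSB first: 101101)
Double-and-add from P = (34, 3):
  bit 0 = 1: acc = O + (34, 3) = (34, 3)
  bit 1 = 0: acc unchanged = (34, 3)
  bit 2 = 1: acc = (34, 3) + (36, 15) = (3, 35)
  bit 3 = 1: acc = (3, 35) + (13, 33) = (24, 21)
  bit 4 = 0: acc unchanged = (24, 21)
  bit 5 = 1: acc = (24, 21) + (5, 12) = (36, 22)

45P = (36, 22)


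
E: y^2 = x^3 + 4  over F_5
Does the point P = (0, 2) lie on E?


Check whether y^2 = x^3 + 0 x + 4 (mod 5) for (x, y) = (0, 2).
LHS: y^2 = 2^2 mod 5 = 4
RHS: x^3 + 0 x + 4 = 0^3 + 0*0 + 4 mod 5 = 4
LHS = RHS

Yes, on the curve


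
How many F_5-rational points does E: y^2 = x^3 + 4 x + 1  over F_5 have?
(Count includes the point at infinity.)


For each x in F_5, count y with y^2 = x^3 + 4 x + 1 mod 5:
  x = 0: RHS = 1, y in [1, 4]  -> 2 point(s)
  x = 1: RHS = 1, y in [1, 4]  -> 2 point(s)
  x = 3: RHS = 0, y in [0]  -> 1 point(s)
  x = 4: RHS = 1, y in [1, 4]  -> 2 point(s)
Affine points: 7. Add the point at infinity: total = 8.

#E(F_5) = 8


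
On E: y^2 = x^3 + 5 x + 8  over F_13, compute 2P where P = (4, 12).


Doubling: s = (3 x1^2 + a) / (2 y1)
s = (3*4^2 + 5) / (2*12) mod 13 = 6
x3 = s^2 - 2 x1 mod 13 = 6^2 - 2*4 = 2
y3 = s (x1 - x3) - y1 mod 13 = 6 * (4 - 2) - 12 = 0

2P = (2, 0)


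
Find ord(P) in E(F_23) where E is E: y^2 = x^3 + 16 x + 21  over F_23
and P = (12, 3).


Compute successive multiples of P until we hit O:
  1P = (12, 3)
  2P = (3, 2)
  3P = (10, 10)
  4P = (19, 10)
  5P = (16, 16)
  6P = (7, 19)
  7P = (17, 13)
  8P = (21, 2)
  ... (continuing to 22P)
  22P = O

ord(P) = 22


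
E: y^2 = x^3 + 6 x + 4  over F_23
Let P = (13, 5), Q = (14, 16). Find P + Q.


P != Q, so use the chord formula.
s = (y2 - y1) / (x2 - x1) = (11) / (1) mod 23 = 11
x3 = s^2 - x1 - x2 mod 23 = 11^2 - 13 - 14 = 2
y3 = s (x1 - x3) - y1 mod 23 = 11 * (13 - 2) - 5 = 1

P + Q = (2, 1)


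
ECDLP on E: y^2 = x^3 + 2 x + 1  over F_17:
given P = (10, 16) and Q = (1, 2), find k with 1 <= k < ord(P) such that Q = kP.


Enumerate multiples of P until we hit Q = (1, 2):
  1P = (10, 16)
  2P = (1, 2)
Match found at i = 2.

k = 2


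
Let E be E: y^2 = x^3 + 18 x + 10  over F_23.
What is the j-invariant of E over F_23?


Delta = -16(4 a^3 + 27 b^2) mod 23 = 13
-1728 * (4 a)^3 = -1728 * (4*18)^3 mod 23 = 11
j = 11 * 13^(-1) mod 23 = 15

j = 15 (mod 23)


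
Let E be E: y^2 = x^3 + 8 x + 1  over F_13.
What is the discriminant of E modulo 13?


4 a^3 + 27 b^2 = 4*8^3 + 27*1^2 = 2048 + 27 = 2075
Delta = -16 * (2075) = -33200
Delta mod 13 = 2

Delta = 2 (mod 13)


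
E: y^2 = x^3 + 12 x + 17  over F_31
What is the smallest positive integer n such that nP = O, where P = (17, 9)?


Compute successive multiples of P until we hit O:
  1P = (17, 9)
  2P = (30, 2)
  3P = (3, 24)
  4P = (18, 12)
  5P = (5, 27)
  6P = (19, 25)
  7P = (28, 27)
  8P = (2, 24)
  ... (continuing to 33P)
  33P = O

ord(P) = 33


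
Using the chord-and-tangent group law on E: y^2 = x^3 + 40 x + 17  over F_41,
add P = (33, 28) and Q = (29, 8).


P != Q, so use the chord formula.
s = (y2 - y1) / (x2 - x1) = (21) / (37) mod 41 = 5
x3 = s^2 - x1 - x2 mod 41 = 5^2 - 33 - 29 = 4
y3 = s (x1 - x3) - y1 mod 41 = 5 * (33 - 4) - 28 = 35

P + Q = (4, 35)


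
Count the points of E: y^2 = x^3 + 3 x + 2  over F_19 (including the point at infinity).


For each x in F_19, count y with y^2 = x^3 + 3 x + 2 mod 19:
  x = 1: RHS = 6, y in [5, 14]  -> 2 point(s)
  x = 2: RHS = 16, y in [4, 15]  -> 2 point(s)
  x = 3: RHS = 0, y in [0]  -> 1 point(s)
  x = 5: RHS = 9, y in [3, 16]  -> 2 point(s)
  x = 7: RHS = 5, y in [9, 10]  -> 2 point(s)
  x = 8: RHS = 6, y in [5, 14]  -> 2 point(s)
  x = 9: RHS = 17, y in [6, 13]  -> 2 point(s)
  x = 10: RHS = 6, y in [5, 14]  -> 2 point(s)
  x = 11: RHS = 17, y in [6, 13]  -> 2 point(s)
  x = 16: RHS = 4, y in [2, 17]  -> 2 point(s)
  x = 17: RHS = 7, y in [8, 11]  -> 2 point(s)
  x = 18: RHS = 17, y in [6, 13]  -> 2 point(s)
Affine points: 23. Add the point at infinity: total = 24.

#E(F_19) = 24


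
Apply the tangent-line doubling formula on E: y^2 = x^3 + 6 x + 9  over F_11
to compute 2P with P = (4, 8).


Doubling: s = (3 x1^2 + a) / (2 y1)
s = (3*4^2 + 6) / (2*8) mod 11 = 2
x3 = s^2 - 2 x1 mod 11 = 2^2 - 2*4 = 7
y3 = s (x1 - x3) - y1 mod 11 = 2 * (4 - 7) - 8 = 8

2P = (7, 8)


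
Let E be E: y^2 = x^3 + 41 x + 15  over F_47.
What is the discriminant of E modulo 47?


4 a^3 + 27 b^2 = 4*41^3 + 27*15^2 = 275684 + 6075 = 281759
Delta = -16 * (281759) = -4508144
Delta mod 47 = 2

Delta = 2 (mod 47)


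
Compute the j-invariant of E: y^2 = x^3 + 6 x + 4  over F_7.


Delta = -16(4 a^3 + 27 b^2) mod 7 = 5
-1728 * (4 a)^3 = -1728 * (4*6)^3 mod 7 = 6
j = 6 * 5^(-1) mod 7 = 4

j = 4 (mod 7)


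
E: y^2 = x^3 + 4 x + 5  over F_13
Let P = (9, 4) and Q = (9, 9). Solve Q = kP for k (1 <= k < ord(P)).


Enumerate multiples of P until we hit Q = (9, 9):
  1P = (9, 4)
  2P = (8, 9)
  3P = (8, 4)
  4P = (9, 9)
Match found at i = 4.

k = 4


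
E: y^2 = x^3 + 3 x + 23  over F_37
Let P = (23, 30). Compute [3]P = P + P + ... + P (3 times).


k = 3 = 11_2 (binary, LSB first: 11)
Double-and-add from P = (23, 30):
  bit 0 = 1: acc = O + (23, 30) = (23, 30)
  bit 1 = 1: acc = (23, 30) + (18, 10) = (12, 14)

3P = (12, 14)


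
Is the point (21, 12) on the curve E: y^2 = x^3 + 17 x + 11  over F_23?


Check whether y^2 = x^3 + 17 x + 11 (mod 23) for (x, y) = (21, 12).
LHS: y^2 = 12^2 mod 23 = 6
RHS: x^3 + 17 x + 11 = 21^3 + 17*21 + 11 mod 23 = 15
LHS != RHS

No, not on the curve


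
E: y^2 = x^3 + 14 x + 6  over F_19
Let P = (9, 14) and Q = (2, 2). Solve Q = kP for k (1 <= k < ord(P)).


Enumerate multiples of P until we hit Q = (2, 2):
  1P = (9, 14)
  2P = (2, 17)
  3P = (14, 18)
  4P = (5, 12)
  5P = (10, 14)
  6P = (0, 5)
  7P = (11, 3)
  8P = (15, 0)
  9P = (11, 16)
  10P = (0, 14)
  11P = (10, 5)
  12P = (5, 7)
  13P = (14, 1)
  14P = (2, 2)
Match found at i = 14.

k = 14


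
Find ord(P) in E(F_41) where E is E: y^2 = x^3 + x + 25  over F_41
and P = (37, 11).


Compute successive multiples of P until we hit O:
  1P = (37, 11)
  2P = (0, 36)
  3P = (20, 3)
  4P = (16, 23)
  5P = (31, 9)
  6P = (5, 27)
  7P = (30, 6)
  8P = (13, 12)
  ... (continuing to 19P)
  19P = O

ord(P) = 19


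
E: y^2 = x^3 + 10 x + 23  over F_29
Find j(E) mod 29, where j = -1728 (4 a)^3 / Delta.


Delta = -16(4 a^3 + 27 b^2) mod 29 = 24
-1728 * (4 a)^3 = -1728 * (4*10)^3 mod 29 = 22
j = 22 * 24^(-1) mod 29 = 13

j = 13 (mod 29)


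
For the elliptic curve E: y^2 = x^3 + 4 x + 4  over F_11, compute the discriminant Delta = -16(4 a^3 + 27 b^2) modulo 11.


4 a^3 + 27 b^2 = 4*4^3 + 27*4^2 = 256 + 432 = 688
Delta = -16 * (688) = -11008
Delta mod 11 = 3

Delta = 3 (mod 11)


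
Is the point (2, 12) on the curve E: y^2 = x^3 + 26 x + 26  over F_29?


Check whether y^2 = x^3 + 26 x + 26 (mod 29) for (x, y) = (2, 12).
LHS: y^2 = 12^2 mod 29 = 28
RHS: x^3 + 26 x + 26 = 2^3 + 26*2 + 26 mod 29 = 28
LHS = RHS

Yes, on the curve


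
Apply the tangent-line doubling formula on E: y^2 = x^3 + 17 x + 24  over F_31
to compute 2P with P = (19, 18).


Doubling: s = (3 x1^2 + a) / (2 y1)
s = (3*19^2 + 17) / (2*18) mod 31 = 3
x3 = s^2 - 2 x1 mod 31 = 3^2 - 2*19 = 2
y3 = s (x1 - x3) - y1 mod 31 = 3 * (19 - 2) - 18 = 2

2P = (2, 2)


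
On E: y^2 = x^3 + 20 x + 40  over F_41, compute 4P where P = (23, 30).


k = 4 = 100_2 (binary, LSB first: 001)
Double-and-add from P = (23, 30):
  bit 0 = 0: acc unchanged = O
  bit 1 = 0: acc unchanged = O
  bit 2 = 1: acc = O + (10, 25) = (10, 25)

4P = (10, 25)


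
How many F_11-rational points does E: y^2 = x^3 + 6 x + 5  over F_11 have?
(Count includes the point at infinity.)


For each x in F_11, count y with y^2 = x^3 + 6 x + 5 mod 11:
  x = 0: RHS = 5, y in [4, 7]  -> 2 point(s)
  x = 1: RHS = 1, y in [1, 10]  -> 2 point(s)
  x = 2: RHS = 3, y in [5, 6]  -> 2 point(s)
  x = 4: RHS = 5, y in [4, 7]  -> 2 point(s)
  x = 6: RHS = 4, y in [2, 9]  -> 2 point(s)
  x = 7: RHS = 5, y in [4, 7]  -> 2 point(s)
  x = 8: RHS = 4, y in [2, 9]  -> 2 point(s)
  x = 10: RHS = 9, y in [3, 8]  -> 2 point(s)
Affine points: 16. Add the point at infinity: total = 17.

#E(F_11) = 17


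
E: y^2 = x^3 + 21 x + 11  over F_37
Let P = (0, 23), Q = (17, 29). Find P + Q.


P != Q, so use the chord formula.
s = (y2 - y1) / (x2 - x1) = (6) / (17) mod 37 = 33
x3 = s^2 - x1 - x2 mod 37 = 33^2 - 0 - 17 = 36
y3 = s (x1 - x3) - y1 mod 37 = 33 * (0 - 36) - 23 = 10

P + Q = (36, 10)


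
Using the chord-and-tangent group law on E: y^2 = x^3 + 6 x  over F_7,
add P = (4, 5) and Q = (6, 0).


P != Q, so use the chord formula.
s = (y2 - y1) / (x2 - x1) = (2) / (2) mod 7 = 1
x3 = s^2 - x1 - x2 mod 7 = 1^2 - 4 - 6 = 5
y3 = s (x1 - x3) - y1 mod 7 = 1 * (4 - 5) - 5 = 1

P + Q = (5, 1)


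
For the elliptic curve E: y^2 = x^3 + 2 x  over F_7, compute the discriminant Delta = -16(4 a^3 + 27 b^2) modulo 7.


4 a^3 + 27 b^2 = 4*2^3 + 27*0^2 = 32 + 0 = 32
Delta = -16 * (32) = -512
Delta mod 7 = 6

Delta = 6 (mod 7)


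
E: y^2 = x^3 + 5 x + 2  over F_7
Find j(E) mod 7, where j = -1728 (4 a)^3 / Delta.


Delta = -16(4 a^3 + 27 b^2) mod 7 = 2
-1728 * (4 a)^3 = -1728 * (4*5)^3 mod 7 = 6
j = 6 * 2^(-1) mod 7 = 3

j = 3 (mod 7)


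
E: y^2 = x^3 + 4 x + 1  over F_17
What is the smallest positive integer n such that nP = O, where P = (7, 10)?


Compute successive multiples of P until we hit O:
  1P = (7, 10)
  2P = (11, 4)
  3P = (14, 9)
  4P = (4, 9)
  5P = (8, 1)
  6P = (15, 11)
  7P = (16, 8)
  8P = (10, 2)
  ... (continuing to 24P)
  24P = O

ord(P) = 24


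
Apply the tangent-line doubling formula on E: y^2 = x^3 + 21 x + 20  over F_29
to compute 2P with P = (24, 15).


Doubling: s = (3 x1^2 + a) / (2 y1)
s = (3*24^2 + 21) / (2*15) mod 29 = 9
x3 = s^2 - 2 x1 mod 29 = 9^2 - 2*24 = 4
y3 = s (x1 - x3) - y1 mod 29 = 9 * (24 - 4) - 15 = 20

2P = (4, 20)


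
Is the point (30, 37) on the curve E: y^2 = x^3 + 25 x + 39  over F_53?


Check whether y^2 = x^3 + 25 x + 39 (mod 53) for (x, y) = (30, 37).
LHS: y^2 = 37^2 mod 53 = 44
RHS: x^3 + 25 x + 39 = 30^3 + 25*30 + 39 mod 53 = 17
LHS != RHS

No, not on the curve


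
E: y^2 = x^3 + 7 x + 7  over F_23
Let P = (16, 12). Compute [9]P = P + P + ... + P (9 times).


k = 9 = 1001_2 (binary, LSB first: 1001)
Double-and-add from P = (16, 12):
  bit 0 = 1: acc = O + (16, 12) = (16, 12)
  bit 1 = 0: acc unchanged = (16, 12)
  bit 2 = 0: acc unchanged = (16, 12)
  bit 3 = 1: acc = (16, 12) + (11, 9) = (12, 18)

9P = (12, 18)


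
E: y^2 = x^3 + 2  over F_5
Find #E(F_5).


For each x in F_5, count y with y^2 = x^3 + 0 x + 2 mod 5:
  x = 2: RHS = 0, y in [0]  -> 1 point(s)
  x = 3: RHS = 4, y in [2, 3]  -> 2 point(s)
  x = 4: RHS = 1, y in [1, 4]  -> 2 point(s)
Affine points: 5. Add the point at infinity: total = 6.

#E(F_5) = 6


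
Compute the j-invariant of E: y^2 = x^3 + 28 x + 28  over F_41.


Delta = -16(4 a^3 + 27 b^2) mod 41 = 32
-1728 * (4 a)^3 = -1728 * (4*28)^3 mod 41 = 32
j = 32 * 32^(-1) mod 41 = 1

j = 1 (mod 41)


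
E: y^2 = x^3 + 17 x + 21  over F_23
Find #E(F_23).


For each x in F_23, count y with y^2 = x^3 + 17 x + 21 mod 23:
  x = 1: RHS = 16, y in [4, 19]  -> 2 point(s)
  x = 5: RHS = 1, y in [1, 22]  -> 2 point(s)
  x = 7: RHS = 0, y in [0]  -> 1 point(s)
  x = 8: RHS = 2, y in [5, 18]  -> 2 point(s)
  x = 9: RHS = 6, y in [11, 12]  -> 2 point(s)
  x = 10: RHS = 18, y in [8, 15]  -> 2 point(s)
  x = 13: RHS = 1, y in [1, 22]  -> 2 point(s)
  x = 14: RHS = 13, y in [6, 17]  -> 2 point(s)
  x = 17: RHS = 2, y in [5, 18]  -> 2 point(s)
  x = 18: RHS = 18, y in [8, 15]  -> 2 point(s)
  x = 19: RHS = 4, y in [2, 21]  -> 2 point(s)
  x = 20: RHS = 12, y in [9, 14]  -> 2 point(s)
  x = 21: RHS = 2, y in [5, 18]  -> 2 point(s)
  x = 22: RHS = 3, y in [7, 16]  -> 2 point(s)
Affine points: 27. Add the point at infinity: total = 28.

#E(F_23) = 28


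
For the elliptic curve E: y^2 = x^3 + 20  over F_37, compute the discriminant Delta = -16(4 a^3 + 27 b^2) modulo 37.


4 a^3 + 27 b^2 = 4*0^3 + 27*20^2 = 0 + 10800 = 10800
Delta = -16 * (10800) = -172800
Delta mod 37 = 27

Delta = 27 (mod 37)


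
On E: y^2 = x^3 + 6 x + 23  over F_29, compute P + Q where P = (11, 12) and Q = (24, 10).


P != Q, so use the chord formula.
s = (y2 - y1) / (x2 - x1) = (27) / (13) mod 29 = 11
x3 = s^2 - x1 - x2 mod 29 = 11^2 - 11 - 24 = 28
y3 = s (x1 - x3) - y1 mod 29 = 11 * (11 - 28) - 12 = 4

P + Q = (28, 4)


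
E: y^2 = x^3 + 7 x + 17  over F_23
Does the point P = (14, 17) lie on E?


Check whether y^2 = x^3 + 7 x + 17 (mod 23) for (x, y) = (14, 17).
LHS: y^2 = 17^2 mod 23 = 13
RHS: x^3 + 7 x + 17 = 14^3 + 7*14 + 17 mod 23 = 7
LHS != RHS

No, not on the curve


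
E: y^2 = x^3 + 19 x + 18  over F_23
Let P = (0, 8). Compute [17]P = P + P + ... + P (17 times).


k = 17 = 10001_2 (binary, LSB first: 10001)
Double-and-add from P = (0, 8):
  bit 0 = 1: acc = O + (0, 8) = (0, 8)
  bit 1 = 0: acc unchanged = (0, 8)
  bit 2 = 0: acc unchanged = (0, 8)
  bit 3 = 0: acc unchanged = (0, 8)
  bit 4 = 1: acc = (0, 8) + (20, 16) = (5, 13)

17P = (5, 13)


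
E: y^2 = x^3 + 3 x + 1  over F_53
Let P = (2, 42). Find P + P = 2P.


Doubling: s = (3 x1^2 + a) / (2 y1)
s = (3*2^2 + 3) / (2*42) mod 53 = 21
x3 = s^2 - 2 x1 mod 53 = 21^2 - 2*2 = 13
y3 = s (x1 - x3) - y1 mod 53 = 21 * (2 - 13) - 42 = 45

2P = (13, 45)


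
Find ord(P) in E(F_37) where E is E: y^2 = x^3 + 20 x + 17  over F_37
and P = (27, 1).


Compute successive multiples of P until we hit O:
  1P = (27, 1)
  2P = (16, 20)
  3P = (19, 2)
  4P = (2, 19)
  5P = (1, 1)
  6P = (9, 36)
  7P = (17, 33)
  8P = (21, 2)
  ... (continuing to 39P)
  39P = O

ord(P) = 39


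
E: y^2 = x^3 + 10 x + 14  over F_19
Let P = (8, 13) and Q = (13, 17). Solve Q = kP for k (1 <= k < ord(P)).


Enumerate multiples of P until we hit Q = (13, 17):
  1P = (8, 13)
  2P = (4, 2)
  3P = (11, 12)
  4P = (17, 9)
  5P = (1, 5)
  6P = (2, 2)
  7P = (15, 9)
  8P = (13, 17)
Match found at i = 8.

k = 8


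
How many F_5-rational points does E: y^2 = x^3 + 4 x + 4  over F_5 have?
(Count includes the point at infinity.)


For each x in F_5, count y with y^2 = x^3 + 4 x + 4 mod 5:
  x = 0: RHS = 4, y in [2, 3]  -> 2 point(s)
  x = 1: RHS = 4, y in [2, 3]  -> 2 point(s)
  x = 2: RHS = 0, y in [0]  -> 1 point(s)
  x = 4: RHS = 4, y in [2, 3]  -> 2 point(s)
Affine points: 7. Add the point at infinity: total = 8.

#E(F_5) = 8


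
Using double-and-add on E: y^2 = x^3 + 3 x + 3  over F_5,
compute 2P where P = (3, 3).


k = 2 = 10_2 (binary, LSB first: 01)
Double-and-add from P = (3, 3):
  bit 0 = 0: acc unchanged = O
  bit 1 = 1: acc = O + (4, 2) = (4, 2)

2P = (4, 2)


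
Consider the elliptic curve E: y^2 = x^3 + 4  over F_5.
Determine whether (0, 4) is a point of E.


Check whether y^2 = x^3 + 0 x + 4 (mod 5) for (x, y) = (0, 4).
LHS: y^2 = 4^2 mod 5 = 1
RHS: x^3 + 0 x + 4 = 0^3 + 0*0 + 4 mod 5 = 4
LHS != RHS

No, not on the curve


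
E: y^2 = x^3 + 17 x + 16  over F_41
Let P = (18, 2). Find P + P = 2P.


Doubling: s = (3 x1^2 + a) / (2 y1)
s = (3*18^2 + 17) / (2*2) mod 41 = 32
x3 = s^2 - 2 x1 mod 41 = 32^2 - 2*18 = 4
y3 = s (x1 - x3) - y1 mod 41 = 32 * (18 - 4) - 2 = 36

2P = (4, 36)


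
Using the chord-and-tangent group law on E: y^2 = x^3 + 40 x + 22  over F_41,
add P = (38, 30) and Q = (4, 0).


P != Q, so use the chord formula.
s = (y2 - y1) / (x2 - x1) = (11) / (7) mod 41 = 25
x3 = s^2 - x1 - x2 mod 41 = 25^2 - 38 - 4 = 9
y3 = s (x1 - x3) - y1 mod 41 = 25 * (38 - 9) - 30 = 39

P + Q = (9, 39)


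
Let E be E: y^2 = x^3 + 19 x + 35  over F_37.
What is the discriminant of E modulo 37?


4 a^3 + 27 b^2 = 4*19^3 + 27*35^2 = 27436 + 33075 = 60511
Delta = -16 * (60511) = -968176
Delta mod 37 = 3

Delta = 3 (mod 37)


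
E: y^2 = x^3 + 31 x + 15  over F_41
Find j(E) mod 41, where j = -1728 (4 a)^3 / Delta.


Delta = -16(4 a^3 + 27 b^2) mod 41 = 10
-1728 * (4 a)^3 = -1728 * (4*31)^3 mod 41 = 35
j = 35 * 10^(-1) mod 41 = 24

j = 24 (mod 41)


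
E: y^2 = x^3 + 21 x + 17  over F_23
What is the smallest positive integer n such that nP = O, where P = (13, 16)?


Compute successive multiples of P until we hit O:
  1P = (13, 16)
  2P = (22, 8)
  3P = (1, 4)
  4P = (10, 10)
  5P = (4, 2)
  6P = (7, 1)
  7P = (15, 2)
  8P = (21, 17)
  ... (continuing to 17P)
  17P = O

ord(P) = 17


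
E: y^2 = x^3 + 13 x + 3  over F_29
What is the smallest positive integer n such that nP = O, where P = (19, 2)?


Compute successive multiples of P until we hit O:
  1P = (19, 2)
  2P = (15, 21)
  3P = (23, 17)
  4P = (21, 5)
  5P = (13, 7)
  6P = (13, 22)
  7P = (21, 24)
  8P = (23, 12)
  ... (continuing to 11P)
  11P = O

ord(P) = 11


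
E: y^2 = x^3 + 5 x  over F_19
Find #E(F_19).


For each x in F_19, count y with y^2 = x^3 + 5 x + 0 mod 19:
  x = 0: RHS = 0, y in [0]  -> 1 point(s)
  x = 1: RHS = 6, y in [5, 14]  -> 2 point(s)
  x = 3: RHS = 4, y in [2, 17]  -> 2 point(s)
  x = 5: RHS = 17, y in [6, 13]  -> 2 point(s)
  x = 7: RHS = 17, y in [6, 13]  -> 2 point(s)
  x = 8: RHS = 1, y in [1, 18]  -> 2 point(s)
  x = 10: RHS = 5, y in [9, 10]  -> 2 point(s)
  x = 13: RHS = 1, y in [1, 18]  -> 2 point(s)
  x = 15: RHS = 11, y in [7, 12]  -> 2 point(s)
  x = 17: RHS = 1, y in [1, 18]  -> 2 point(s)
Affine points: 19. Add the point at infinity: total = 20.

#E(F_19) = 20


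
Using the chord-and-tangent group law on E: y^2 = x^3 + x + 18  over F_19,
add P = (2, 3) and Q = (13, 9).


P != Q, so use the chord formula.
s = (y2 - y1) / (x2 - x1) = (6) / (11) mod 19 = 4
x3 = s^2 - x1 - x2 mod 19 = 4^2 - 2 - 13 = 1
y3 = s (x1 - x3) - y1 mod 19 = 4 * (2 - 1) - 3 = 1

P + Q = (1, 1)


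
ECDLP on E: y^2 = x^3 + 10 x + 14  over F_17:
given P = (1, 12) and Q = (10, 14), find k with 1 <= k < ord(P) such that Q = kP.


Enumerate multiples of P until we hit Q = (10, 14):
  1P = (1, 12)
  2P = (7, 6)
  3P = (10, 14)
Match found at i = 3.

k = 3


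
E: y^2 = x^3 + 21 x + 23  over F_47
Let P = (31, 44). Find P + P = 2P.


Doubling: s = (3 x1^2 + a) / (2 y1)
s = (3*31^2 + 21) / (2*44) mod 47 = 33
x3 = s^2 - 2 x1 mod 47 = 33^2 - 2*31 = 40
y3 = s (x1 - x3) - y1 mod 47 = 33 * (31 - 40) - 44 = 35

2P = (40, 35)


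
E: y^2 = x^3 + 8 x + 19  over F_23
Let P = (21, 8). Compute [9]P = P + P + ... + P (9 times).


k = 9 = 1001_2 (binary, LSB first: 1001)
Double-and-add from P = (21, 8):
  bit 0 = 1: acc = O + (21, 8) = (21, 8)
  bit 1 = 0: acc unchanged = (21, 8)
  bit 2 = 0: acc unchanged = (21, 8)
  bit 3 = 1: acc = (21, 8) + (7, 2) = (21, 15)

9P = (21, 15)


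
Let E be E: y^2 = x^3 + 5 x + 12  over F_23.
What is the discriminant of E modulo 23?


4 a^3 + 27 b^2 = 4*5^3 + 27*12^2 = 500 + 3888 = 4388
Delta = -16 * (4388) = -70208
Delta mod 23 = 11

Delta = 11 (mod 23)


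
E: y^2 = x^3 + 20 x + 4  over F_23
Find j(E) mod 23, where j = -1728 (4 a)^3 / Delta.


Delta = -16(4 a^3 + 27 b^2) mod 23 = 14
-1728 * (4 a)^3 = -1728 * (4*20)^3 mod 23 = 9
j = 9 * 14^(-1) mod 23 = 22

j = 22 (mod 23)


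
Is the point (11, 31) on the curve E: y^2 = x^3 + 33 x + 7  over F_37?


Check whether y^2 = x^3 + 33 x + 7 (mod 37) for (x, y) = (11, 31).
LHS: y^2 = 31^2 mod 37 = 36
RHS: x^3 + 33 x + 7 = 11^3 + 33*11 + 7 mod 37 = 36
LHS = RHS

Yes, on the curve


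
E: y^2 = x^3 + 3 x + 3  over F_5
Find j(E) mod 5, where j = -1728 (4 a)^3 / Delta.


Delta = -16(4 a^3 + 27 b^2) mod 5 = 4
-1728 * (4 a)^3 = -1728 * (4*3)^3 mod 5 = 1
j = 1 * 4^(-1) mod 5 = 4

j = 4 (mod 5)


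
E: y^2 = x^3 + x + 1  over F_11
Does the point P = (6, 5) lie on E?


Check whether y^2 = x^3 + 1 x + 1 (mod 11) for (x, y) = (6, 5).
LHS: y^2 = 5^2 mod 11 = 3
RHS: x^3 + 1 x + 1 = 6^3 + 1*6 + 1 mod 11 = 3
LHS = RHS

Yes, on the curve


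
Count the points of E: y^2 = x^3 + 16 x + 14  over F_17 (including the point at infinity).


For each x in F_17, count y with y^2 = x^3 + 16 x + 14 mod 17:
  x = 3: RHS = 4, y in [2, 15]  -> 2 point(s)
  x = 5: RHS = 15, y in [7, 10]  -> 2 point(s)
  x = 8: RHS = 8, y in [5, 12]  -> 2 point(s)
  x = 10: RHS = 1, y in [1, 16]  -> 2 point(s)
  x = 11: RHS = 8, y in [5, 12]  -> 2 point(s)
  x = 12: RHS = 13, y in [8, 9]  -> 2 point(s)
  x = 15: RHS = 8, y in [5, 12]  -> 2 point(s)
Affine points: 14. Add the point at infinity: total = 15.

#E(F_17) = 15


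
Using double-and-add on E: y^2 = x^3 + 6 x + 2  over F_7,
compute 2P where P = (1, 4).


k = 2 = 10_2 (binary, LSB first: 01)
Double-and-add from P = (1, 4):
  bit 0 = 0: acc unchanged = O
  bit 1 = 1: acc = O + (2, 1) = (2, 1)

2P = (2, 1)


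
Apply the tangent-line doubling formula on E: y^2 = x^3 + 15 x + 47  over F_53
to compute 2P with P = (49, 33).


Doubling: s = (3 x1^2 + a) / (2 y1)
s = (3*49^2 + 15) / (2*33) mod 53 = 13
x3 = s^2 - 2 x1 mod 53 = 13^2 - 2*49 = 18
y3 = s (x1 - x3) - y1 mod 53 = 13 * (49 - 18) - 33 = 52

2P = (18, 52)


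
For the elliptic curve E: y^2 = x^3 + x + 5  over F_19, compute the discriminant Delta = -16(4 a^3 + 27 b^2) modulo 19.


4 a^3 + 27 b^2 = 4*1^3 + 27*5^2 = 4 + 675 = 679
Delta = -16 * (679) = -10864
Delta mod 19 = 4

Delta = 4 (mod 19)


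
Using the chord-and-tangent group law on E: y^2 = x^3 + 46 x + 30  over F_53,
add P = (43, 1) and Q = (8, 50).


P != Q, so use the chord formula.
s = (y2 - y1) / (x2 - x1) = (49) / (18) mod 53 = 41
x3 = s^2 - x1 - x2 mod 53 = 41^2 - 43 - 8 = 40
y3 = s (x1 - x3) - y1 mod 53 = 41 * (43 - 40) - 1 = 16

P + Q = (40, 16)


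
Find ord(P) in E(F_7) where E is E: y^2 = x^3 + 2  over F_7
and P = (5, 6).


Compute successive multiples of P until we hit O:
  1P = (5, 6)
  2P = (5, 1)
  3P = O

ord(P) = 3


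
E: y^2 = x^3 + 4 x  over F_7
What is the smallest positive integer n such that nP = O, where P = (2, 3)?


Compute successive multiples of P until we hit O:
  1P = (2, 3)
  2P = (0, 0)
  3P = (2, 4)
  4P = O

ord(P) = 4


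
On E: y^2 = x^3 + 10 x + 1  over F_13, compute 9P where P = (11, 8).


k = 9 = 1001_2 (binary, LSB first: 1001)
Double-and-add from P = (11, 8):
  bit 0 = 1: acc = O + (11, 8) = (11, 8)
  bit 1 = 0: acc unchanged = (11, 8)
  bit 2 = 0: acc unchanged = (11, 8)
  bit 3 = 1: acc = (11, 8) + (2, 4) = (1, 8)

9P = (1, 8)


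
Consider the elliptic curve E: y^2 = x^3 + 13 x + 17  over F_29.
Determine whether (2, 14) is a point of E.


Check whether y^2 = x^3 + 13 x + 17 (mod 29) for (x, y) = (2, 14).
LHS: y^2 = 14^2 mod 29 = 22
RHS: x^3 + 13 x + 17 = 2^3 + 13*2 + 17 mod 29 = 22
LHS = RHS

Yes, on the curve


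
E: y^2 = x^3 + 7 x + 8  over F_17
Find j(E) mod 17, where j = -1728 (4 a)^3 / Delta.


Delta = -16(4 a^3 + 27 b^2) mod 17 = 6
-1728 * (4 a)^3 = -1728 * (4*7)^3 mod 17 = 13
j = 13 * 6^(-1) mod 17 = 5

j = 5 (mod 17)


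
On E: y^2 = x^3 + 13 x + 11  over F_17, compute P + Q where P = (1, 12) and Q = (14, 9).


P != Q, so use the chord formula.
s = (y2 - y1) / (x2 - x1) = (14) / (13) mod 17 = 5
x3 = s^2 - x1 - x2 mod 17 = 5^2 - 1 - 14 = 10
y3 = s (x1 - x3) - y1 mod 17 = 5 * (1 - 10) - 12 = 11

P + Q = (10, 11)


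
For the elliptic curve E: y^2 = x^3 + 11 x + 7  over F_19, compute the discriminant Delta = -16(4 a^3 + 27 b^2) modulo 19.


4 a^3 + 27 b^2 = 4*11^3 + 27*7^2 = 5324 + 1323 = 6647
Delta = -16 * (6647) = -106352
Delta mod 19 = 10

Delta = 10 (mod 19)


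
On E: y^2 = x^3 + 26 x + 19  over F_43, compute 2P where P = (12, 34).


Doubling: s = (3 x1^2 + a) / (2 y1)
s = (3*12^2 + 26) / (2*34) mod 43 = 8
x3 = s^2 - 2 x1 mod 43 = 8^2 - 2*12 = 40
y3 = s (x1 - x3) - y1 mod 43 = 8 * (12 - 40) - 34 = 0

2P = (40, 0)


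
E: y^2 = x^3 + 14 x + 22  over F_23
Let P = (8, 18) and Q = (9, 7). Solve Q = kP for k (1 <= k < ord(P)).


Enumerate multiples of P until we hit Q = (9, 7):
  1P = (8, 18)
  2P = (10, 14)
  3P = (9, 7)
Match found at i = 3.

k = 3


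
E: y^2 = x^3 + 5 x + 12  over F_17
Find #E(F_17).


For each x in F_17, count y with y^2 = x^3 + 5 x + 12 mod 17:
  x = 1: RHS = 1, y in [1, 16]  -> 2 point(s)
  x = 2: RHS = 13, y in [8, 9]  -> 2 point(s)
  x = 5: RHS = 9, y in [3, 14]  -> 2 point(s)
  x = 7: RHS = 16, y in [4, 13]  -> 2 point(s)
  x = 9: RHS = 4, y in [2, 15]  -> 2 point(s)
  x = 10: RHS = 8, y in [5, 12]  -> 2 point(s)
  x = 11: RHS = 4, y in [2, 15]  -> 2 point(s)
  x = 12: RHS = 15, y in [7, 10]  -> 2 point(s)
  x = 13: RHS = 13, y in [8, 9]  -> 2 point(s)
  x = 14: RHS = 4, y in [2, 15]  -> 2 point(s)
Affine points: 20. Add the point at infinity: total = 21.

#E(F_17) = 21


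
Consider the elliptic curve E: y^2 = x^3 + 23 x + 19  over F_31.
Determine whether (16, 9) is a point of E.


Check whether y^2 = x^3 + 23 x + 19 (mod 31) for (x, y) = (16, 9).
LHS: y^2 = 9^2 mod 31 = 19
RHS: x^3 + 23 x + 19 = 16^3 + 23*16 + 19 mod 31 = 19
LHS = RHS

Yes, on the curve


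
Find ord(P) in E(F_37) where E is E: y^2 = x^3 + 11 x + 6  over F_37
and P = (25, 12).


Compute successive multiples of P until we hit O:
  1P = (25, 12)
  2P = (17, 0)
  3P = (25, 25)
  4P = O

ord(P) = 4


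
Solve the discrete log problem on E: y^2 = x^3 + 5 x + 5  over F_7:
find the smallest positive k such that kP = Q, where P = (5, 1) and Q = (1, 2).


Enumerate multiples of P until we hit Q = (1, 2):
  1P = (5, 1)
  2P = (1, 5)
  3P = (2, 3)
  4P = (2, 4)
  5P = (1, 2)
Match found at i = 5.

k = 5


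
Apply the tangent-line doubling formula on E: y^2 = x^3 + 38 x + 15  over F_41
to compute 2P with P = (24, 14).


Doubling: s = (3 x1^2 + a) / (2 y1)
s = (3*24^2 + 38) / (2*14) mod 41 = 25
x3 = s^2 - 2 x1 mod 41 = 25^2 - 2*24 = 3
y3 = s (x1 - x3) - y1 mod 41 = 25 * (24 - 3) - 14 = 19

2P = (3, 19)


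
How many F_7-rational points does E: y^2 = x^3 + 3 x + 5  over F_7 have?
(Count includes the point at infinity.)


For each x in F_7, count y with y^2 = x^3 + 3 x + 5 mod 7:
  x = 1: RHS = 2, y in [3, 4]  -> 2 point(s)
  x = 4: RHS = 4, y in [2, 5]  -> 2 point(s)
  x = 6: RHS = 1, y in [1, 6]  -> 2 point(s)
Affine points: 6. Add the point at infinity: total = 7.

#E(F_7) = 7


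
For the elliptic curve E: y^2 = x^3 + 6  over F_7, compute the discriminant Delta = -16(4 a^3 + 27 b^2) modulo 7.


4 a^3 + 27 b^2 = 4*0^3 + 27*6^2 = 0 + 972 = 972
Delta = -16 * (972) = -15552
Delta mod 7 = 2

Delta = 2 (mod 7)


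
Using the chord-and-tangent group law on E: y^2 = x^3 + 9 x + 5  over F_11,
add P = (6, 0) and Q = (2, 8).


P != Q, so use the chord formula.
s = (y2 - y1) / (x2 - x1) = (8) / (7) mod 11 = 9
x3 = s^2 - x1 - x2 mod 11 = 9^2 - 6 - 2 = 7
y3 = s (x1 - x3) - y1 mod 11 = 9 * (6 - 7) - 0 = 2

P + Q = (7, 2)


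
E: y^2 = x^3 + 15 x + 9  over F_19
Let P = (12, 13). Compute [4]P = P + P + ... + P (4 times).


k = 4 = 100_2 (binary, LSB first: 001)
Double-and-add from P = (12, 13):
  bit 0 = 0: acc unchanged = O
  bit 1 = 0: acc unchanged = O
  bit 2 = 1: acc = O + (2, 3) = (2, 3)

4P = (2, 3)


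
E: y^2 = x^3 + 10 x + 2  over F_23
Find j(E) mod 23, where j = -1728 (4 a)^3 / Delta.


Delta = -16(4 a^3 + 27 b^2) mod 23 = 6
-1728 * (4 a)^3 = -1728 * (4*10)^3 mod 23 = 4
j = 4 * 6^(-1) mod 23 = 16

j = 16 (mod 23)


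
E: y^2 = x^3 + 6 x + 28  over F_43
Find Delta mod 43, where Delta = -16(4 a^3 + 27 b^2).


4 a^3 + 27 b^2 = 4*6^3 + 27*28^2 = 864 + 21168 = 22032
Delta = -16 * (22032) = -352512
Delta mod 43 = 2

Delta = 2 (mod 43)


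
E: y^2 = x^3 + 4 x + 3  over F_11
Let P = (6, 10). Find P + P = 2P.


Doubling: s = (3 x1^2 + a) / (2 y1)
s = (3*6^2 + 4) / (2*10) mod 11 = 10
x3 = s^2 - 2 x1 mod 11 = 10^2 - 2*6 = 0
y3 = s (x1 - x3) - y1 mod 11 = 10 * (6 - 0) - 10 = 6

2P = (0, 6)


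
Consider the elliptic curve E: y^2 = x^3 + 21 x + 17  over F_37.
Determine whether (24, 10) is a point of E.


Check whether y^2 = x^3 + 21 x + 17 (mod 37) for (x, y) = (24, 10).
LHS: y^2 = 10^2 mod 37 = 26
RHS: x^3 + 21 x + 17 = 24^3 + 21*24 + 17 mod 37 = 26
LHS = RHS

Yes, on the curve


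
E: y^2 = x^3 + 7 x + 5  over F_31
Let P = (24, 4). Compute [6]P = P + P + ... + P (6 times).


k = 6 = 110_2 (binary, LSB first: 011)
Double-and-add from P = (24, 4):
  bit 0 = 0: acc unchanged = O
  bit 1 = 1: acc = O + (30, 20) = (30, 20)
  bit 2 = 1: acc = (30, 20) + (4, 2) = (5, 14)

6P = (5, 14)


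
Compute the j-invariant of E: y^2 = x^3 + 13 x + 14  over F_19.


Delta = -16(4 a^3 + 27 b^2) mod 19 = 3
-1728 * (4 a)^3 = -1728 * (4*13)^3 mod 19 = 8
j = 8 * 3^(-1) mod 19 = 9

j = 9 (mod 19)


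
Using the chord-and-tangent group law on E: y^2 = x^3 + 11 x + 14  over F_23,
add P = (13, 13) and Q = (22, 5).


P != Q, so use the chord formula.
s = (y2 - y1) / (x2 - x1) = (15) / (9) mod 23 = 17
x3 = s^2 - x1 - x2 mod 23 = 17^2 - 13 - 22 = 1
y3 = s (x1 - x3) - y1 mod 23 = 17 * (13 - 1) - 13 = 7

P + Q = (1, 7)


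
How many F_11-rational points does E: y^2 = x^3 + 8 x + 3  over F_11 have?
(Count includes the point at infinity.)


For each x in F_11, count y with y^2 = x^3 + 8 x + 3 mod 11:
  x = 0: RHS = 3, y in [5, 6]  -> 2 point(s)
  x = 1: RHS = 1, y in [1, 10]  -> 2 point(s)
  x = 2: RHS = 5, y in [4, 7]  -> 2 point(s)
  x = 4: RHS = 0, y in [0]  -> 1 point(s)
  x = 5: RHS = 3, y in [5, 6]  -> 2 point(s)
  x = 6: RHS = 3, y in [5, 6]  -> 2 point(s)
  x = 9: RHS = 1, y in [1, 10]  -> 2 point(s)
  x = 10: RHS = 5, y in [4, 7]  -> 2 point(s)
Affine points: 15. Add the point at infinity: total = 16.

#E(F_11) = 16


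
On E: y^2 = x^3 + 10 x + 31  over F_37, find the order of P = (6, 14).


Compute successive multiples of P until we hit O:
  1P = (6, 14)
  2P = (32, 35)
  3P = (32, 2)
  4P = (6, 23)
  5P = O

ord(P) = 5


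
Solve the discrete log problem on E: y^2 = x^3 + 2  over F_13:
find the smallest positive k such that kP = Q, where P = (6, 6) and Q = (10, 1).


Enumerate multiples of P until we hit Q = (10, 1):
  1P = (6, 6)
  2P = (4, 12)
  3P = (12, 12)
  4P = (9, 4)
  5P = (10, 1)
Match found at i = 5.

k = 5


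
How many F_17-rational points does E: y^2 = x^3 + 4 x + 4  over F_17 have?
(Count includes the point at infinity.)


For each x in F_17, count y with y^2 = x^3 + 4 x + 4 mod 17:
  x = 0: RHS = 4, y in [2, 15]  -> 2 point(s)
  x = 1: RHS = 9, y in [3, 14]  -> 2 point(s)
  x = 3: RHS = 9, y in [3, 14]  -> 2 point(s)
  x = 4: RHS = 16, y in [4, 13]  -> 2 point(s)
  x = 5: RHS = 13, y in [8, 9]  -> 2 point(s)
  x = 7: RHS = 1, y in [1, 16]  -> 2 point(s)
  x = 8: RHS = 4, y in [2, 15]  -> 2 point(s)
  x = 9: RHS = 4, y in [2, 15]  -> 2 point(s)
  x = 11: RHS = 2, y in [6, 11]  -> 2 point(s)
  x = 13: RHS = 9, y in [3, 14]  -> 2 point(s)
  x = 14: RHS = 16, y in [4, 13]  -> 2 point(s)
  x = 16: RHS = 16, y in [4, 13]  -> 2 point(s)
Affine points: 24. Add the point at infinity: total = 25.

#E(F_17) = 25


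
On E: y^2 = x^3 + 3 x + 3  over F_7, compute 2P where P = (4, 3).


Doubling: s = (3 x1^2 + a) / (2 y1)
s = (3*4^2 + 3) / (2*3) mod 7 = 5
x3 = s^2 - 2 x1 mod 7 = 5^2 - 2*4 = 3
y3 = s (x1 - x3) - y1 mod 7 = 5 * (4 - 3) - 3 = 2

2P = (3, 2)


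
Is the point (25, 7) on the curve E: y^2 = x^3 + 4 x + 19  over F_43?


Check whether y^2 = x^3 + 4 x + 19 (mod 43) for (x, y) = (25, 7).
LHS: y^2 = 7^2 mod 43 = 6
RHS: x^3 + 4 x + 19 = 25^3 + 4*25 + 19 mod 43 = 6
LHS = RHS

Yes, on the curve


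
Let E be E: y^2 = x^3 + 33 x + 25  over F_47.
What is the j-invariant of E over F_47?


Delta = -16(4 a^3 + 27 b^2) mod 47 = 39
-1728 * (4 a)^3 = -1728 * (4*33)^3 mod 47 = 18
j = 18 * 39^(-1) mod 47 = 33

j = 33 (mod 47)


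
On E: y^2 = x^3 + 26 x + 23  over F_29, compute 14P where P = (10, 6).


k = 14 = 1110_2 (binary, LSB first: 0111)
Double-and-add from P = (10, 6):
  bit 0 = 0: acc unchanged = O
  bit 1 = 1: acc = O + (18, 28) = (18, 28)
  bit 2 = 1: acc = (18, 28) + (0, 9) = (2, 5)
  bit 3 = 1: acc = (2, 5) + (25, 0) = (18, 1)

14P = (18, 1)


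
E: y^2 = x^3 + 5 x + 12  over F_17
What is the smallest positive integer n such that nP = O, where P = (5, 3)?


Compute successive multiples of P until we hit O:
  1P = (5, 3)
  2P = (11, 2)
  3P = (10, 12)
  4P = (10, 5)
  5P = (11, 15)
  6P = (5, 14)
  7P = O

ord(P) = 7


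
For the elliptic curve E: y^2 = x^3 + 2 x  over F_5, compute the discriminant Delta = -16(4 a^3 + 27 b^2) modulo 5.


4 a^3 + 27 b^2 = 4*2^3 + 27*0^2 = 32 + 0 = 32
Delta = -16 * (32) = -512
Delta mod 5 = 3

Delta = 3 (mod 5)


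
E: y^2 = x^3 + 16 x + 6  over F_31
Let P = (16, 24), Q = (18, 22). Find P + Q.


P != Q, so use the chord formula.
s = (y2 - y1) / (x2 - x1) = (29) / (2) mod 31 = 30
x3 = s^2 - x1 - x2 mod 31 = 30^2 - 16 - 18 = 29
y3 = s (x1 - x3) - y1 mod 31 = 30 * (16 - 29) - 24 = 20

P + Q = (29, 20)


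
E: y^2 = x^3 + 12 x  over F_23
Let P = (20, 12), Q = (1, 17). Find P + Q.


P != Q, so use the chord formula.
s = (y2 - y1) / (x2 - x1) = (5) / (4) mod 23 = 7
x3 = s^2 - x1 - x2 mod 23 = 7^2 - 20 - 1 = 5
y3 = s (x1 - x3) - y1 mod 23 = 7 * (20 - 5) - 12 = 1

P + Q = (5, 1)


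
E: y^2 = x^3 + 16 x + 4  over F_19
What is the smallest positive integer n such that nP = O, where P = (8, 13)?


Compute successive multiples of P until we hit O:
  1P = (8, 13)
  2P = (10, 9)
  3P = (5, 0)
  4P = (10, 10)
  5P = (8, 6)
  6P = O

ord(P) = 6


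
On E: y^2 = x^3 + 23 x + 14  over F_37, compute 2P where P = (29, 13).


Doubling: s = (3 x1^2 + a) / (2 y1)
s = (3*29^2 + 23) / (2*13) mod 37 = 4
x3 = s^2 - 2 x1 mod 37 = 4^2 - 2*29 = 32
y3 = s (x1 - x3) - y1 mod 37 = 4 * (29 - 32) - 13 = 12

2P = (32, 12)


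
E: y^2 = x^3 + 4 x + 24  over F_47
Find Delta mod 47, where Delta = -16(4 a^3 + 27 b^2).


4 a^3 + 27 b^2 = 4*4^3 + 27*24^2 = 256 + 15552 = 15808
Delta = -16 * (15808) = -252928
Delta mod 47 = 26

Delta = 26 (mod 47)


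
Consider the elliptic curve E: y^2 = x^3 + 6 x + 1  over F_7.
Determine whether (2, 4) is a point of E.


Check whether y^2 = x^3 + 6 x + 1 (mod 7) for (x, y) = (2, 4).
LHS: y^2 = 4^2 mod 7 = 2
RHS: x^3 + 6 x + 1 = 2^3 + 6*2 + 1 mod 7 = 0
LHS != RHS

No, not on the curve


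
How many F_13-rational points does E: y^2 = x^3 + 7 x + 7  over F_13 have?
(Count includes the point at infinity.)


For each x in F_13, count y with y^2 = x^3 + 7 x + 7 mod 13:
  x = 2: RHS = 3, y in [4, 9]  -> 2 point(s)
  x = 3: RHS = 3, y in [4, 9]  -> 2 point(s)
  x = 7: RHS = 9, y in [3, 10]  -> 2 point(s)
  x = 8: RHS = 3, y in [4, 9]  -> 2 point(s)
  x = 12: RHS = 12, y in [5, 8]  -> 2 point(s)
Affine points: 10. Add the point at infinity: total = 11.

#E(F_13) = 11


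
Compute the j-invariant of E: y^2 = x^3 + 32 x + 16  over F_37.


Delta = -16(4 a^3 + 27 b^2) mod 37 = 9
-1728 * (4 a)^3 = -1728 * (4*32)^3 mod 37 = 23
j = 23 * 9^(-1) mod 37 = 19

j = 19 (mod 37)


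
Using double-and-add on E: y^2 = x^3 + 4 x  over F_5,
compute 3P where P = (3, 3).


k = 3 = 11_2 (binary, LSB first: 11)
Double-and-add from P = (3, 3):
  bit 0 = 1: acc = O + (3, 3) = (3, 3)
  bit 1 = 1: acc = (3, 3) + (0, 0) = (3, 2)

3P = (3, 2)


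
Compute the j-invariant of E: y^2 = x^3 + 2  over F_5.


Delta = -16(4 a^3 + 27 b^2) mod 5 = 2
-1728 * (4 a)^3 = -1728 * (4*0)^3 mod 5 = 0
j = 0 * 2^(-1) mod 5 = 0

j = 0 (mod 5)


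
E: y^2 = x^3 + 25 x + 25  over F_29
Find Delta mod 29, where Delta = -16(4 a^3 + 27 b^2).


4 a^3 + 27 b^2 = 4*25^3 + 27*25^2 = 62500 + 16875 = 79375
Delta = -16 * (79375) = -1270000
Delta mod 29 = 26

Delta = 26 (mod 29)


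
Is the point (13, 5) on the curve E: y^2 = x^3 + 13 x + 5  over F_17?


Check whether y^2 = x^3 + 13 x + 5 (mod 17) for (x, y) = (13, 5).
LHS: y^2 = 5^2 mod 17 = 8
RHS: x^3 + 13 x + 5 = 13^3 + 13*13 + 5 mod 17 = 8
LHS = RHS

Yes, on the curve


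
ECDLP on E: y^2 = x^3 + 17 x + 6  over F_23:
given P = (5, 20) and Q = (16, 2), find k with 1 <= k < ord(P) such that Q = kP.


Enumerate multiples of P until we hit Q = (16, 2):
  1P = (5, 20)
  2P = (13, 3)
  3P = (7, 13)
  4P = (6, 18)
  5P = (16, 2)
Match found at i = 5.

k = 5


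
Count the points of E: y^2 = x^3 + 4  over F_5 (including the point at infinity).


For each x in F_5, count y with y^2 = x^3 + 0 x + 4 mod 5:
  x = 0: RHS = 4, y in [2, 3]  -> 2 point(s)
  x = 1: RHS = 0, y in [0]  -> 1 point(s)
  x = 3: RHS = 1, y in [1, 4]  -> 2 point(s)
Affine points: 5. Add the point at infinity: total = 6.

#E(F_5) = 6
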